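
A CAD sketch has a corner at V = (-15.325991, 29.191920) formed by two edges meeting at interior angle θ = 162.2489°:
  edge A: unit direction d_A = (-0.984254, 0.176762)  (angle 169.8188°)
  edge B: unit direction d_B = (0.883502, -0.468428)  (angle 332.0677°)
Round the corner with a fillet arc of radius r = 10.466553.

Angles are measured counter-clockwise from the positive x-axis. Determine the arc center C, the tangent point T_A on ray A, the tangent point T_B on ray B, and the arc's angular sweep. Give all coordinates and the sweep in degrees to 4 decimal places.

bisector direction at 250.9432° = (-0.326505,-0.945196)
center distance |VC| = r/sin(θ/2) = 10.466553/sin(81.1244°) = 10.593401
C = V + |VC|·bis = (-18.7848,19.1791)
T_A = V + ((C−V)·d_A)·d_A = V + 1.6344·d_A = (-16.9347,29.4808)
T_B = V + ((C−V)·d_B)·d_B = V + 1.6344·d_B = (-13.8820,28.4263)
sweep = 180° − θ = 17.7511°

center=(-18.7848,19.1791) T_A=(-16.9347,29.4808) T_B=(-13.8820,28.4263) sweep=17.7511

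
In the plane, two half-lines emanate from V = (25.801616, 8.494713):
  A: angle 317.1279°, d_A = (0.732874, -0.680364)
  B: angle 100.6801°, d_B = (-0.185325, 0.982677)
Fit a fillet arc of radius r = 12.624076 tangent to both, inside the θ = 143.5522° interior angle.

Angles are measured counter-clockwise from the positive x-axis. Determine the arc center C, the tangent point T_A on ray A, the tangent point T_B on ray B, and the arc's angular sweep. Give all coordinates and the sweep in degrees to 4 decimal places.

bisector direction at 28.9040° = (0.875431,0.483344)
center distance |VC| = r/sin(θ/2) = 12.624076/sin(71.7761°) = 13.290716
C = V + |VC|·bis = (37.4367,14.9187)
T_A = V + ((C−V)·d_A)·d_A = V + 4.1564·d_A = (28.8478,5.6668)
T_B = V + ((C−V)·d_B)·d_B = V + 4.1564·d_B = (25.0313,12.5791)
sweep = 180° − θ = 36.4478°

center=(37.4367,14.9187) T_A=(28.8478,5.6668) T_B=(25.0313,12.5791) sweep=36.4478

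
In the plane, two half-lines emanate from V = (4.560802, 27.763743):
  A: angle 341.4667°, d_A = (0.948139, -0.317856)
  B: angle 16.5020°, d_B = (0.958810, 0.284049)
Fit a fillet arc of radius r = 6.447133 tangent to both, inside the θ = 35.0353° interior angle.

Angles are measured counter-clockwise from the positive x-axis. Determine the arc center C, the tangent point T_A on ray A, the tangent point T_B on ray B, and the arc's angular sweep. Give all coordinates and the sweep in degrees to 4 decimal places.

bisector direction at 358.9844° = (0.999843,-0.017726)
center distance |VC| = r/sin(θ/2) = 6.447133/sin(17.5176°) = 21.419077
C = V + |VC|·bis = (25.9765,27.3841)
T_A = V + ((C−V)·d_A)·d_A = V + 20.4258·d_A = (23.9273,21.2713)
T_B = V + ((C−V)·d_B)·d_B = V + 20.4258·d_B = (24.1452,33.5657)
sweep = 180° − θ = 144.9647°

center=(25.9765,27.3841) T_A=(23.9273,21.2713) T_B=(24.1452,33.5657) sweep=144.9647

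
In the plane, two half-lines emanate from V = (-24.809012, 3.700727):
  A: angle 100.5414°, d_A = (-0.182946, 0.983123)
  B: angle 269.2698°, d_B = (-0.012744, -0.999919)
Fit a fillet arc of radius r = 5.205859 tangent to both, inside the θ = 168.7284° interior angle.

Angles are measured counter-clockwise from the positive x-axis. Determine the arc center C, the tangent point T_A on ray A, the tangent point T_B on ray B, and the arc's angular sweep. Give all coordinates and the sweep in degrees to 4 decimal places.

bisector direction at 184.9056° = (-0.996337,-0.085514)
center distance |VC| = r/sin(θ/2) = 5.205859/sin(84.3642°) = 5.231145
C = V + |VC|·bis = (-30.0210,3.2534)
T_A = V + ((C−V)·d_A)·d_A = V + 0.5137·d_A = (-24.9030,4.2058)
T_B = V + ((C−V)·d_B)·d_B = V + 0.5137·d_B = (-24.8156,3.1870)
sweep = 180° − θ = 11.2716°

center=(-30.0210,3.2534) T_A=(-24.9030,4.2058) T_B=(-24.8156,3.1870) sweep=11.2716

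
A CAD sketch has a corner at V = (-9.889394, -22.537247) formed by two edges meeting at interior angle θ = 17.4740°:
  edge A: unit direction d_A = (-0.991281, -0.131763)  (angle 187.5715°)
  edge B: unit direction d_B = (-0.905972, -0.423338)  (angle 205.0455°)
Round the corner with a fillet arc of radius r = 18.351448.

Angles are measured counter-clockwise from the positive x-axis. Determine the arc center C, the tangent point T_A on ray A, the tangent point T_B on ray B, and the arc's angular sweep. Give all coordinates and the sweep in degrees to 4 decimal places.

center=(-125.8417,-56.4627) T_A=(-128.2597,-38.2713) T_B=(-118.0728,-73.0886) sweep=162.5260

bisector direction at 196.3085° = (-0.959764,-0.280809)
center distance |VC| = r/sin(θ/2) = 18.351448/sin(8.7370°) = 120.813384
C = V + |VC|·bis = (-125.8417,-56.4627)
T_A = V + ((C−V)·d_A)·d_A = V + 119.4115·d_A = (-128.2597,-38.2713)
T_B = V + ((C−V)·d_B)·d_B = V + 119.4115·d_B = (-118.0728,-73.0886)
sweep = 180° − θ = 162.5260°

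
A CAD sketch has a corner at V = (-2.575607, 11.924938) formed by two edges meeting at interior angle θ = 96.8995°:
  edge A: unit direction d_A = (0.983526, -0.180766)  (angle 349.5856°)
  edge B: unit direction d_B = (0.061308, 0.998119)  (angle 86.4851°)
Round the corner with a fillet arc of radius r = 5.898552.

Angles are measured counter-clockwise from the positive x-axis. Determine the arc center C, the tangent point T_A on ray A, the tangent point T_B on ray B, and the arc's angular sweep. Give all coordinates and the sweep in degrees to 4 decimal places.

center=(3.6324,16.7813) T_A=(2.5661,10.9799) T_B=(-2.2551,17.1429) sweep=83.1005

bisector direction at 38.0353° = (0.787631,0.616148)
center distance |VC| = r/sin(θ/2) = 5.898552/sin(48.4498°) = 7.881821
C = V + |VC|·bis = (3.6324,16.7813)
T_A = V + ((C−V)·d_A)·d_A = V + 5.2278·d_A = (2.5661,10.9799)
T_B = V + ((C−V)·d_B)·d_B = V + 5.2278·d_B = (-2.2551,17.1429)
sweep = 180° − θ = 83.1005°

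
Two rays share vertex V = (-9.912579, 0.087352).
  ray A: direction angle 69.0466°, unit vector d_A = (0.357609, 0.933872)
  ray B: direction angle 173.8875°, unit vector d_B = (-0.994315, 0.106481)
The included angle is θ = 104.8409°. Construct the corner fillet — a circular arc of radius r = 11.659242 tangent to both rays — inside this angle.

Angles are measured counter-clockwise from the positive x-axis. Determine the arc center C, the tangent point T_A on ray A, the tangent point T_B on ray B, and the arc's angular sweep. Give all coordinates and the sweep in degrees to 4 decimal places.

bisector direction at 121.4670° = (-0.522008,0.852941)
center distance |VC| = r/sin(θ/2) = 11.659242/sin(52.4205°) = 14.711841
C = V + |VC|·bis = (-17.5923,12.6357)
T_A = V + ((C−V)·d_A)·d_A = V + 8.9722·d_A = (-6.7040,8.4662)
T_B = V + ((C−V)·d_B)·d_B = V + 8.9722·d_B = (-18.8338,1.0427)
sweep = 180° − θ = 75.1591°

center=(-17.5923,12.6357) T_A=(-6.7040,8.4662) T_B=(-18.8338,1.0427) sweep=75.1591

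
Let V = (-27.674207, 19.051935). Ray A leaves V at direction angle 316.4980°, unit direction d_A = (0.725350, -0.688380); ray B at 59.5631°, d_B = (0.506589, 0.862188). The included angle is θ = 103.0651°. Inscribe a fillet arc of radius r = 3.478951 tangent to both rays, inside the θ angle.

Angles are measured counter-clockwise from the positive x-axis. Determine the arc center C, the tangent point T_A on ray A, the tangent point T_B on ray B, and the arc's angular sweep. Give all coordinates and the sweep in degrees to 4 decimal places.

center=(-23.2745,19.6727) T_A=(-25.6693,17.1492) T_B=(-26.2740,21.4351) sweep=76.9349

bisector direction at 8.0306° = (0.990194,0.139701)
center distance |VC| = r/sin(θ/2) = 3.478951/sin(51.5326°) = 4.443322
C = V + |VC|·bis = (-23.2745,19.6727)
T_A = V + ((C−V)·d_A)·d_A = V + 2.7641·d_A = (-25.6693,17.1492)
T_B = V + ((C−V)·d_B)·d_B = V + 2.7641·d_B = (-26.2740,21.4351)
sweep = 180° − θ = 76.9349°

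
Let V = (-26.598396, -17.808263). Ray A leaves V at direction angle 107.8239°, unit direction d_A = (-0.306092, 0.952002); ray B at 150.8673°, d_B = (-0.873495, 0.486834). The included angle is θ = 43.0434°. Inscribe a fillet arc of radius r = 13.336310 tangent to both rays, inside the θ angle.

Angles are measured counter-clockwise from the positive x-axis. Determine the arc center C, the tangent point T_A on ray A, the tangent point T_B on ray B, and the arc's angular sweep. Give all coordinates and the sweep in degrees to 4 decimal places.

center=(-49.6462,10.3050) T_A=(-36.9500,14.3871) T_B=(-56.1388,-1.3442) sweep=136.9566

bisector direction at 129.3456° = (-0.633997,0.773336)
center distance |VC| = r/sin(θ/2) = 13.336310/sin(21.5217°) = 36.353223
C = V + |VC|·bis = (-49.6462,10.3050)
T_A = V + ((C−V)·d_A)·d_A = V + 33.8186·d_A = (-36.9500,14.3871)
T_B = V + ((C−V)·d_B)·d_B = V + 33.8186·d_B = (-56.1388,-1.3442)
sweep = 180° − θ = 136.9566°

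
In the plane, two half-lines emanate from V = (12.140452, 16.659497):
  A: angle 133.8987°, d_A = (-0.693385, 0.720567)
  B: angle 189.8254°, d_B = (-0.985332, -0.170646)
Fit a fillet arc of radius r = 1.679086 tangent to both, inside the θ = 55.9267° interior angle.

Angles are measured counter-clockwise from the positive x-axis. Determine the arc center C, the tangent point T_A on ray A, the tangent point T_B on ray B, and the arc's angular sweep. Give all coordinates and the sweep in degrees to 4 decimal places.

center=(8.7375,17.7742) T_A=(9.9474,18.9385) T_B=(9.0241,16.1198) sweep=124.0733

bisector direction at 161.8621° = (-0.950310,0.311306)
center distance |VC| = r/sin(θ/2) = 1.679086/sin(27.9633°) = 3.580853
C = V + |VC|·bis = (8.7375,17.7742)
T_A = V + ((C−V)·d_A)·d_A = V + 3.1628·d_A = (9.9474,18.9385)
T_B = V + ((C−V)·d_B)·d_B = V + 3.1628·d_B = (9.0241,16.1198)
sweep = 180° − θ = 124.0733°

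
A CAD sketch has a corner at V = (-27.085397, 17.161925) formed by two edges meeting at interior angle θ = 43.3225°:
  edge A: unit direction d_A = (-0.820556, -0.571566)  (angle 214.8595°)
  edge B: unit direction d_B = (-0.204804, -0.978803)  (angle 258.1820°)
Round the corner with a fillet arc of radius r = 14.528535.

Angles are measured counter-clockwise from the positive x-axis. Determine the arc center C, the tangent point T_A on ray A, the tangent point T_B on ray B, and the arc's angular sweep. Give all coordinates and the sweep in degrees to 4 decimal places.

bisector direction at 236.5208° = (-0.551635,-0.834086)
center distance |VC| = r/sin(θ/2) = 14.528535/sin(21.6612°) = 39.360106
C = V + |VC|·bis = (-48.7978,-15.6678)
T_A = V + ((C−V)·d_A)·d_A = V + 36.5806·d_A = (-57.1018,-3.7463)
T_B = V + ((C−V)·d_B)·d_B = V + 36.5806·d_B = (-34.5772,-18.6433)
sweep = 180° − θ = 136.6775°

center=(-48.7978,-15.6678) T_A=(-57.1018,-3.7463) T_B=(-34.5772,-18.6433) sweep=136.6775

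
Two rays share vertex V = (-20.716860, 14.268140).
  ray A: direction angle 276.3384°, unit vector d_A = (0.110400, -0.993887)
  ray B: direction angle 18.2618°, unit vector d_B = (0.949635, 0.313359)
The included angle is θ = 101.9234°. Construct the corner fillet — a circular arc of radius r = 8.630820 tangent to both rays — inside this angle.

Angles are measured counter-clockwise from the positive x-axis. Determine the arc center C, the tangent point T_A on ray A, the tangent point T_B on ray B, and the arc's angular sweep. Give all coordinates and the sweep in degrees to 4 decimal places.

bisector direction at 327.3001° = (0.841512,-0.540239)
center distance |VC| = r/sin(θ/2) = 8.630820/sin(50.9617°) = 11.111808
C = V + |VC|·bis = (-11.3661,8.2651)
T_A = V + ((C−V)·d_A)·d_A = V + 6.9987·d_A = (-19.9442,7.3123)
T_B = V + ((C−V)·d_B)·d_B = V + 6.9987·d_B = (-14.0707,16.4612)
sweep = 180° − θ = 78.0766°

center=(-11.3661,8.2651) T_A=(-19.9442,7.3123) T_B=(-14.0707,16.4612) sweep=78.0766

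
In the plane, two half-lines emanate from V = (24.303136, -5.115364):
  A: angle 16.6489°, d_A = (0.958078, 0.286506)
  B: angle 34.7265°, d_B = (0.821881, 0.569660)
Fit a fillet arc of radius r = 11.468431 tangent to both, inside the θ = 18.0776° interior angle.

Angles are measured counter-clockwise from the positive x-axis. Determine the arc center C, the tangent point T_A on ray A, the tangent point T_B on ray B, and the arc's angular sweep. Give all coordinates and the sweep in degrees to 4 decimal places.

bisector direction at 25.6877° = (0.901170,0.433466)
center distance |VC| = r/sin(θ/2) = 11.468431/sin(9.0388°) = 72.999310
C = V + |VC|·bis = (90.0879,26.5273)
T_A = V + ((C−V)·d_A)·d_A = V + 72.0928·d_A = (93.3737,15.5397)
T_B = V + ((C−V)·d_B)·d_B = V + 72.0928·d_B = (83.5548,35.9530)
sweep = 180° − θ = 161.9224°

center=(90.0879,26.5273) T_A=(93.3737,15.5397) T_B=(83.5548,35.9530) sweep=161.9224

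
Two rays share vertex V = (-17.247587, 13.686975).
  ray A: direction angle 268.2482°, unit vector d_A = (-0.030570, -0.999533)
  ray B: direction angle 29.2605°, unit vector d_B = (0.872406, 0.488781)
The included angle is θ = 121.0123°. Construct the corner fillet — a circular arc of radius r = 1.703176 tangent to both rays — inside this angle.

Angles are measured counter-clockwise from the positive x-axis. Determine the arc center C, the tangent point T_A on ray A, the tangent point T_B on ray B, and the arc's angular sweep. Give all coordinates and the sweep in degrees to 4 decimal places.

center=(-15.5747,12.6720) T_A=(-17.2770,12.7241) T_B=(-16.4071,14.1579) sweep=58.9877

bisector direction at 328.7543° = (0.854951,-0.518708)
center distance |VC| = r/sin(θ/2) = 1.703176/sin(60.5061°) = 1.956755
C = V + |VC|·bis = (-15.5747,12.6720)
T_A = V + ((C−V)·d_A)·d_A = V + 0.9634·d_A = (-17.2770,12.7241)
T_B = V + ((C−V)·d_B)·d_B = V + 0.9634·d_B = (-16.4071,14.1579)
sweep = 180° − θ = 58.9877°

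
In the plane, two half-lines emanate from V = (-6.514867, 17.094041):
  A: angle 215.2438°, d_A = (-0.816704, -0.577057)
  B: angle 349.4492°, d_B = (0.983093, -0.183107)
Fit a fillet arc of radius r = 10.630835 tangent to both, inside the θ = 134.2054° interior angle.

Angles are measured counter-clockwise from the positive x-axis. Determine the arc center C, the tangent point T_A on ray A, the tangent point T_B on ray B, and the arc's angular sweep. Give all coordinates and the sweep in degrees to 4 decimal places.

center=(-4.0473,5.8208) T_A=(-10.1819,14.5030) T_B=(-2.1007,16.2719) sweep=45.7946

bisector direction at 282.3465° = (0.213823,-0.976872)
center distance |VC| = r/sin(θ/2) = 10.630835/sin(67.1027°) = 11.540156
C = V + |VC|·bis = (-4.0473,5.8208)
T_A = V + ((C−V)·d_A)·d_A = V + 4.4901·d_A = (-10.1819,14.5030)
T_B = V + ((C−V)·d_B)·d_B = V + 4.4901·d_B = (-2.1007,16.2719)
sweep = 180° − θ = 45.7946°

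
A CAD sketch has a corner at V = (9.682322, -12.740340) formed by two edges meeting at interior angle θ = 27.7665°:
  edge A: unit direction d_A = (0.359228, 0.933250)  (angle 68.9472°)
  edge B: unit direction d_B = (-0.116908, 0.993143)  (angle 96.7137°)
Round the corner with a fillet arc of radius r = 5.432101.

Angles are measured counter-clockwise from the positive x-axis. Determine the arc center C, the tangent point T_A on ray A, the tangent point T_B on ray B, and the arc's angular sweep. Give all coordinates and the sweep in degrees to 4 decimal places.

bisector direction at 82.8304° = (0.124806,0.992181)
center distance |VC| = r/sin(θ/2) = 5.432101/sin(13.8833°) = 22.639013
C = V + |VC|·bis = (12.5078,9.7217)
T_A = V + ((C−V)·d_A)·d_A = V + 21.9777·d_A = (17.5773,7.7703)
T_B = V + ((C−V)·d_B)·d_B = V + 21.9777·d_B = (7.1130,9.0866)
sweep = 180° − θ = 152.2335°

center=(12.5078,9.7217) T_A=(17.5773,7.7703) T_B=(7.1130,9.0866) sweep=152.2335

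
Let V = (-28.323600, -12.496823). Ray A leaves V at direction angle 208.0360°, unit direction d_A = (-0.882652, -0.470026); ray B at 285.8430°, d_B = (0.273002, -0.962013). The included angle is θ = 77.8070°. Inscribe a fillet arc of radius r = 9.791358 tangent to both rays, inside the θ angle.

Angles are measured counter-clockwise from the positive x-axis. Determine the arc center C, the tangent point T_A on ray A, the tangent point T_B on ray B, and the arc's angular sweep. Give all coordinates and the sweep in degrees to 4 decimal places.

bisector direction at 246.9395° = (-0.391703,-0.920092)
center distance |VC| = r/sin(θ/2) = 9.791358/sin(38.9035°) = 15.591071
C = V + |VC|·bis = (-34.4307,-26.8420)
T_A = V + ((C−V)·d_A)·d_A = V + 12.1330·d_A = (-39.0329,-18.1997)
T_B = V + ((C−V)·d_B)·d_B = V + 12.1330·d_B = (-25.0113,-24.1690)
sweep = 180° − θ = 102.1930°

center=(-34.4307,-26.8420) T_A=(-39.0329,-18.1997) T_B=(-25.0113,-24.1690) sweep=102.1930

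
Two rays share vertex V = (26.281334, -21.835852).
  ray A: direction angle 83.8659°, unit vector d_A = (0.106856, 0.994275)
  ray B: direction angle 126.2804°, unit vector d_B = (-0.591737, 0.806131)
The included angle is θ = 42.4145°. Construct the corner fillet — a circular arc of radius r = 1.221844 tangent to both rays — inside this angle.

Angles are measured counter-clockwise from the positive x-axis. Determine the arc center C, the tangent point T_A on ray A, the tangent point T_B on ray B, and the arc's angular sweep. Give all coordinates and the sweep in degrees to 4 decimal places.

center=(25.4030,-18.5744) T_A=(26.6178,-18.7050) T_B=(24.4180,-19.2974) sweep=137.5855

bisector direction at 105.0731° = (-0.260052,0.965595)
center distance |VC| = r/sin(θ/2) = 1.221844/sin(21.2072°) = 3.377662
C = V + |VC|·bis = (25.4030,-18.5744)
T_A = V + ((C−V)·d_A)·d_A = V + 3.1489·d_A = (26.6178,-18.7050)
T_B = V + ((C−V)·d_B)·d_B = V + 3.1489·d_B = (24.4180,-19.2974)
sweep = 180° − θ = 137.5855°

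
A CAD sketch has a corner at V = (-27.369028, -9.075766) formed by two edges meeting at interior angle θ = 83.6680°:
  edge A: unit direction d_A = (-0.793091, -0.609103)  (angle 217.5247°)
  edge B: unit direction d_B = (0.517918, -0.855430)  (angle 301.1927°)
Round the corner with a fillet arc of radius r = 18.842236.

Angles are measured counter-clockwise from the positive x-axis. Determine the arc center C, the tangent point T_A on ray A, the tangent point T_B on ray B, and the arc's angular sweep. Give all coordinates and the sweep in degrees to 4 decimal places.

center=(-32.5857,-36.8402) T_A=(-44.0626,-21.8966) T_B=(-16.4675,-27.0815) sweep=96.3320

bisector direction at 259.3587° = (-0.184660,-0.982802)
center distance |VC| = r/sin(θ/2) = 18.842236/sin(41.8340°) = 28.250300
C = V + |VC|·bis = (-32.5857,-36.8402)
T_A = V + ((C−V)·d_A)·d_A = V + 21.0487·d_A = (-44.0626,-21.8966)
T_B = V + ((C−V)·d_B)·d_B = V + 21.0487·d_B = (-16.4675,-27.0815)
sweep = 180° − θ = 96.3320°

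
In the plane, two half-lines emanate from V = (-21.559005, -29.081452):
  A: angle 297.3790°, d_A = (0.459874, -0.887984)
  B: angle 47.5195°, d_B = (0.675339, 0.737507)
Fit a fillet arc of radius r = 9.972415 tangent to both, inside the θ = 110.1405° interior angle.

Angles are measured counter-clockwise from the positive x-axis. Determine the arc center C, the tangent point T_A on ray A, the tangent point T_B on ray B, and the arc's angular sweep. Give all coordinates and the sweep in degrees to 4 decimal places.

bisector direction at 352.4493° = (0.991329,-0.131404)
center distance |VC| = r/sin(θ/2) = 9.972415/sin(55.0703°) = 12.163637
C = V + |VC|·bis = (-9.5008,-30.6798)
T_A = V + ((C−V)·d_A)·d_A = V + 6.9646·d_A = (-18.3562,-35.2659)
T_B = V + ((C−V)·d_B)·d_B = V + 6.9646·d_B = (-16.8556,-23.9450)
sweep = 180° − θ = 69.8595°

center=(-9.5008,-30.6798) T_A=(-18.3562,-35.2659) T_B=(-16.8556,-23.9450) sweep=69.8595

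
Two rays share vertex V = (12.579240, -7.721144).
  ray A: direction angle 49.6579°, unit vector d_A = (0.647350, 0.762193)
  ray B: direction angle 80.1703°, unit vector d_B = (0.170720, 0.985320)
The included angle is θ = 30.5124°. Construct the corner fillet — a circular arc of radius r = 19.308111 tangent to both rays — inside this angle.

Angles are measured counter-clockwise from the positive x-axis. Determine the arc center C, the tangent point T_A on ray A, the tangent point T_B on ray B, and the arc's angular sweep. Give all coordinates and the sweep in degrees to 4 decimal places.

center=(43.6894,58.7345) T_A=(58.4059,46.2354) T_B=(24.6647,62.0308) sweep=149.4876

bisector direction at 64.9141° = (0.423977,0.905673)
center distance |VC| = r/sin(θ/2) = 19.308111/sin(15.2562°) = 73.377035
C = V + |VC|·bis = (43.6894,58.7345)
T_A = V + ((C−V)·d_A)·d_A = V + 70.7911·d_A = (58.4059,46.2354)
T_B = V + ((C−V)·d_B)·d_B = V + 70.7911·d_B = (24.6647,62.0308)
sweep = 180° − θ = 149.4876°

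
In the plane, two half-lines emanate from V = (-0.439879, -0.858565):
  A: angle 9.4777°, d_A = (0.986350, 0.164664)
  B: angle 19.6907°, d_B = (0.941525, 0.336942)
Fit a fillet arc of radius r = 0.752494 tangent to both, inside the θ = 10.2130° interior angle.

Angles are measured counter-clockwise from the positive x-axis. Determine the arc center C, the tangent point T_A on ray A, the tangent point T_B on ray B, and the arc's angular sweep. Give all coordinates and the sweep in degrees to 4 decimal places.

bisector direction at 14.5842° = (0.967779,0.251802)
center distance |VC| = r/sin(θ/2) = 0.752494/sin(5.1065°) = 8.454296
C = V + |VC|·bis = (7.7420,1.2702)
T_A = V + ((C−V)·d_A)·d_A = V + 8.4207·d_A = (7.8659,0.5280)
T_B = V + ((C−V)·d_B)·d_B = V + 8.4207·d_B = (7.4885,1.9787)
sweep = 180° − θ = 169.7870°

center=(7.7420,1.2702) T_A=(7.8659,0.5280) T_B=(7.4885,1.9787) sweep=169.7870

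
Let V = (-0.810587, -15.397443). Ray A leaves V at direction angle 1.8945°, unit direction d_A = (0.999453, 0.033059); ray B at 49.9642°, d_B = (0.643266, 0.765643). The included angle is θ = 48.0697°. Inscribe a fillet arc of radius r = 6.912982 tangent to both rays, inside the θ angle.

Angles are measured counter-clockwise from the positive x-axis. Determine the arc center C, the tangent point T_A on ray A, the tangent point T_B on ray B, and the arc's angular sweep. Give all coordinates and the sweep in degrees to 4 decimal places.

bisector direction at 25.9293° = (0.899334,0.437263)
center distance |VC| = r/sin(θ/2) = 6.912982/sin(24.0348°) = 16.973027
C = V + |VC|·bis = (14.4538,-7.9758)
T_A = V + ((C−V)·d_A)·d_A = V + 15.5014·d_A = (14.6824,-14.8850)
T_B = V + ((C−V)·d_B)·d_B = V + 15.5014·d_B = (9.1610,-3.5289)
sweep = 180° − θ = 131.9303°

center=(14.4538,-7.9758) T_A=(14.6824,-14.8850) T_B=(9.1610,-3.5289) sweep=131.9303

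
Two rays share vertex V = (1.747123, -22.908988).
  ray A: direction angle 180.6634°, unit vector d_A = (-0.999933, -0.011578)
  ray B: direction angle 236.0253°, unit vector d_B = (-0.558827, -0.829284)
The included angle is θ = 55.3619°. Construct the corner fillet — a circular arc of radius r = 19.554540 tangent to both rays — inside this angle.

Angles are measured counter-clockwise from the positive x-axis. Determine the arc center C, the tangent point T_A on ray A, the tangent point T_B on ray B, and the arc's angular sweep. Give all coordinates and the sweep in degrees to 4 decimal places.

center=(-35.3000,-42.8938) T_A=(-35.5264,-23.3406) T_B=(-19.0837,-53.8214) sweep=124.6381

bisector direction at 208.3443° = (-0.880110,-0.474770)
center distance |VC| = r/sin(θ/2) = 19.554540/sin(27.6809°) = 42.093724
C = V + |VC|·bis = (-35.3000,-42.8938)
T_A = V + ((C−V)·d_A)·d_A = V + 37.2760·d_A = (-35.5264,-23.3406)
T_B = V + ((C−V)·d_B)·d_B = V + 37.2760·d_B = (-19.0837,-53.8214)
sweep = 180° − θ = 124.6381°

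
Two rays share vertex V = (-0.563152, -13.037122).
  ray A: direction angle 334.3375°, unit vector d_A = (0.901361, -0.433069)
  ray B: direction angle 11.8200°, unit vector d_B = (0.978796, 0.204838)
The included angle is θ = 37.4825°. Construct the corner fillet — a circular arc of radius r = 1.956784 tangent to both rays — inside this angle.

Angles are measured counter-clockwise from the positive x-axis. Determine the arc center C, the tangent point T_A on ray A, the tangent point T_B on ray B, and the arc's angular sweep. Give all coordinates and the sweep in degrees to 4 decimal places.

center=(5.4828,-13.7710) T_A=(4.6353,-15.5348) T_B=(5.0819,-11.8557) sweep=142.5175

bisector direction at 353.0788° = (0.992713,-0.120505)
center distance |VC| = r/sin(θ/2) = 1.956784/sin(18.7413°) = 6.090306
C = V + |VC|·bis = (5.4828,-13.7710)
T_A = V + ((C−V)·d_A)·d_A = V + 5.7674·d_A = (4.6353,-15.5348)
T_B = V + ((C−V)·d_B)·d_B = V + 5.7674·d_B = (5.0819,-11.8557)
sweep = 180° − θ = 142.5175°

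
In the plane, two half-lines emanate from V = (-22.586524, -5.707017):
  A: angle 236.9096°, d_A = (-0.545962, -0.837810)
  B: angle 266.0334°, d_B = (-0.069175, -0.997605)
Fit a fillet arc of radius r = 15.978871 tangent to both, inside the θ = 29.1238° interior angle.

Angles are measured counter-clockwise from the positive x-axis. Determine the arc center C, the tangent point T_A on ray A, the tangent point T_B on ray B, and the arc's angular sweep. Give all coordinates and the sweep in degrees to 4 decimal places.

center=(-42.7822,-65.9658) T_A=(-56.1694,-57.2420) T_B=(-26.8416,-67.0712) sweep=150.8762

bisector direction at 251.4715° = (-0.317776,-0.948166)
center distance |VC| = r/sin(θ/2) = 15.978871/sin(14.5619°) = 63.553027
C = V + |VC|·bis = (-42.7822,-65.9658)
T_A = V + ((C−V)·d_A)·d_A = V + 61.5115·d_A = (-56.1694,-57.2420)
T_B = V + ((C−V)·d_B)·d_B = V + 61.5115·d_B = (-26.8416,-67.0712)
sweep = 180° − θ = 150.8762°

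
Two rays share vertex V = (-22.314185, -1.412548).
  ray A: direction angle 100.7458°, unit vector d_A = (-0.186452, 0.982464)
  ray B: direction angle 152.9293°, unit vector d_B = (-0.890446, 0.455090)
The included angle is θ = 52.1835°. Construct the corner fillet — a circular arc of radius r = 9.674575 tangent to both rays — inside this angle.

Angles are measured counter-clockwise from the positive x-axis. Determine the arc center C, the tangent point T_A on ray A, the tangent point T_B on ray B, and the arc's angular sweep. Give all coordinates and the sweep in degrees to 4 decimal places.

bisector direction at 126.8376° = (-0.599548,0.800339)
center distance |VC| = r/sin(θ/2) = 9.674575/sin(26.0918°) = 21.997176
C = V + |VC|·bis = (-35.5026,16.1926)
T_A = V + ((C−V)·d_A)·d_A = V + 19.7555·d_A = (-25.9976,17.9965)
T_B = V + ((C−V)·d_B)·d_B = V + 19.7555·d_B = (-39.9054,7.5780)
sweep = 180° − θ = 127.8165°

center=(-35.5026,16.1926) T_A=(-25.9976,17.9965) T_B=(-39.9054,7.5780) sweep=127.8165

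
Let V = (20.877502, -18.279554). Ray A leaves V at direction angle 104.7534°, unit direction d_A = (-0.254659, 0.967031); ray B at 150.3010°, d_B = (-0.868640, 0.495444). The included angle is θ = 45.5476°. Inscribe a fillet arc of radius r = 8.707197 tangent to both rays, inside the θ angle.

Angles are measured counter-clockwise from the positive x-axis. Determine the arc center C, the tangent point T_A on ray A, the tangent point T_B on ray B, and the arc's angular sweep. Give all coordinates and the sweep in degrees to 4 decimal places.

center=(7.1757,-0.4406) T_A=(15.5958,1.7768) T_B=(2.8618,-8.0040) sweep=134.4524

bisector direction at 127.5272° = (-0.609138,0.793064)
center distance |VC| = r/sin(θ/2) = 8.707197/sin(22.7738°) = 22.493753
C = V + |VC|·bis = (7.1757,-0.4406)
T_A = V + ((C−V)·d_A)·d_A = V + 20.7401·d_A = (15.5958,1.7768)
T_B = V + ((C−V)·d_B)·d_B = V + 20.7401·d_B = (2.8618,-8.0040)
sweep = 180° − θ = 134.4524°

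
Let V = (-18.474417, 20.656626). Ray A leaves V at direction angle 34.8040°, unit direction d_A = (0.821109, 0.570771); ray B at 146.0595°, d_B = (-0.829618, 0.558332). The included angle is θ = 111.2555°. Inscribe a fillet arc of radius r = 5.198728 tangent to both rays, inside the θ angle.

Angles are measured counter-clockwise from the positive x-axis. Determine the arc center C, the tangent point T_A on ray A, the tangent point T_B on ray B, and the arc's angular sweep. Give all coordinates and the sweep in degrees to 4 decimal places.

center=(-18.5219,26.9550) T_A=(-15.5546,22.6863) T_B=(-21.4245,22.6420) sweep=68.7445

bisector direction at 90.4317° = (-0.007535,0.999972)
center distance |VC| = r/sin(θ/2) = 5.198728/sin(55.6277°) = 6.298534
C = V + |VC|·bis = (-18.5219,26.9550)
T_A = V + ((C−V)·d_A)·d_A = V + 3.5559·d_A = (-15.5546,22.6863)
T_B = V + ((C−V)·d_B)·d_B = V + 3.5559·d_B = (-21.4245,22.6420)
sweep = 180° − θ = 68.7445°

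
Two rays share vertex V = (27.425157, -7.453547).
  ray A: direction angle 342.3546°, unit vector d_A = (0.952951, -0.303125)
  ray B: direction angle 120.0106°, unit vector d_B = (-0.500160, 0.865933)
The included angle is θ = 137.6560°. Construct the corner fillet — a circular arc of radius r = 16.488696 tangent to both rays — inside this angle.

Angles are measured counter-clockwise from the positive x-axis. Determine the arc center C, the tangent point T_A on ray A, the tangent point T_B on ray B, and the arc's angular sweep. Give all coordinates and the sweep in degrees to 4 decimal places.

center=(38.5091,6.3235) T_A=(33.5110,-9.3894) T_B=(24.2310,-1.9235) sweep=42.3440

bisector direction at 51.1826° = (0.626840,0.779148)
center distance |VC| = r/sin(θ/2) = 16.488696/sin(68.8280°) = 17.682240
C = V + |VC|·bis = (38.5091,6.3235)
T_A = V + ((C−V)·d_A)·d_A = V + 6.3863·d_A = (33.5110,-9.3894)
T_B = V + ((C−V)·d_B)·d_B = V + 6.3863·d_B = (24.2310,-1.9235)
sweep = 180° − θ = 42.3440°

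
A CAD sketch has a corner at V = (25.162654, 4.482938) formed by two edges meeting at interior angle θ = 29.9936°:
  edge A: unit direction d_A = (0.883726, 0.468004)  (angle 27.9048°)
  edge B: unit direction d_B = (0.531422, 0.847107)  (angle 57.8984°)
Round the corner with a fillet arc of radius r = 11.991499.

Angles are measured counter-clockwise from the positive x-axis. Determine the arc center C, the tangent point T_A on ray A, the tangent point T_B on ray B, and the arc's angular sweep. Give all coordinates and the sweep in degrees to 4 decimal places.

center=(59.1087,36.0293) T_A=(64.7208,25.4321) T_B=(48.9506,42.4019) sweep=150.0064

bisector direction at 42.9016° = (0.732524,0.680741)
center distance |VC| = r/sin(θ/2) = 11.991499/sin(14.9968°) = 46.341254
C = V + |VC|·bis = (59.1087,36.0293)
T_A = V + ((C−V)·d_A)·d_A = V + 44.7629·d_A = (64.7208,25.4321)
T_B = V + ((C−V)·d_B)·d_B = V + 44.7629·d_B = (48.9506,42.4019)
sweep = 180° − θ = 150.0064°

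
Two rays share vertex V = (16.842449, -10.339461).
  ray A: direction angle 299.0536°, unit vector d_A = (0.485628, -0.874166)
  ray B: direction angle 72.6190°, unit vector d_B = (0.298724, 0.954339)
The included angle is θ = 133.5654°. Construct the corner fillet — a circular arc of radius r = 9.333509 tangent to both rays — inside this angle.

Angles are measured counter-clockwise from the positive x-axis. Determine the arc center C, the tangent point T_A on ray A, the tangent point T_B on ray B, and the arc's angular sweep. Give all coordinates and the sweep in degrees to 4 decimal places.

bisector direction at 5.8363° = (0.994816,0.101687)
center distance |VC| = r/sin(θ/2) = 9.333509/sin(66.7827°) = 10.155977
C = V + |VC|·bis = (26.9458,-9.3067)
T_A = V + ((C−V)·d_A)·d_A = V + 4.0037·d_A = (18.7867,-13.8393)
T_B = V + ((C−V)·d_B)·d_B = V + 4.0037·d_B = (18.0384,-6.5186)
sweep = 180° − θ = 46.4346°

center=(26.9458,-9.3067) T_A=(18.7867,-13.8393) T_B=(18.0384,-6.5186) sweep=46.4346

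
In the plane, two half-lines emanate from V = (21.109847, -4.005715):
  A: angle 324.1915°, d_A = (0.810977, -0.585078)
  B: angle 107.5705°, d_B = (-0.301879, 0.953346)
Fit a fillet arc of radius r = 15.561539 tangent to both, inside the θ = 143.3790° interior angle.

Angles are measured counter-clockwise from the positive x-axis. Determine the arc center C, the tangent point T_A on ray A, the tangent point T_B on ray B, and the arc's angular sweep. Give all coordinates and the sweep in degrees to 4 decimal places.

bisector direction at 35.8810° = (0.810236,0.586104)
center distance |VC| = r/sin(θ/2) = 15.561539/sin(71.6895°) = 16.391473
C = V + |VC|·bis = (34.3908,5.6014)
T_A = V + ((C−V)·d_A)·d_A = V + 5.1497·d_A = (25.2861,-7.0187)
T_B = V + ((C−V)·d_B)·d_B = V + 5.1497·d_B = (19.5553,0.9037)
sweep = 180° − θ = 36.6210°

center=(34.3908,5.6014) T_A=(25.2861,-7.0187) T_B=(19.5553,0.9037) sweep=36.6210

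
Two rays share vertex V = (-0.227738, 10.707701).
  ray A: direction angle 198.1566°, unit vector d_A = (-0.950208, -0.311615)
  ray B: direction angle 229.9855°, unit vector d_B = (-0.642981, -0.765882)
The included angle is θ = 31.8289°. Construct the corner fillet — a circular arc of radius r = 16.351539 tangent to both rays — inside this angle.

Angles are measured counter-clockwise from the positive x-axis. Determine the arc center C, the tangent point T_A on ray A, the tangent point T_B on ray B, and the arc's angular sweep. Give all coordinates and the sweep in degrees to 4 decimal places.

bisector direction at 214.0710° = (-0.828344,-0.560221)
center distance |VC| = r/sin(θ/2) = 16.351539/sin(15.9145°) = 59.633238
C = V + |VC|·bis = (-49.6245,-22.7001)
T_A = V + ((C−V)·d_A)·d_A = V + 57.3476·d_A = (-54.7199,-7.1627)
T_B = V + ((C−V)·d_B)·d_B = V + 57.3476·d_B = (-37.1012,-33.2138)
sweep = 180° − θ = 148.1711°

center=(-49.6245,-22.7001) T_A=(-54.7199,-7.1627) T_B=(-37.1012,-33.2138) sweep=148.1711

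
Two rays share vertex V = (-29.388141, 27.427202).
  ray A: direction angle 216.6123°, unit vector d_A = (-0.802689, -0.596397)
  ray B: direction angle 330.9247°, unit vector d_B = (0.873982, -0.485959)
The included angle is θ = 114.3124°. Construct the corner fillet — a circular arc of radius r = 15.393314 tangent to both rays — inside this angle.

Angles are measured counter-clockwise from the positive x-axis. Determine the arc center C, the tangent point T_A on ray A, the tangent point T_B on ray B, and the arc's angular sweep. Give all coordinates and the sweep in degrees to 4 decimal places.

center=(-28.1839,9.1448) T_A=(-37.3644,21.5008) T_B=(-20.7034,22.5982) sweep=65.6876

bisector direction at 273.7685° = (0.065725,-0.997838)
center distance |VC| = r/sin(θ/2) = 15.393314/sin(57.1562°) = 18.322053
C = V + |VC|·bis = (-28.1839,9.1448)
T_A = V + ((C−V)·d_A)·d_A = V + 9.9370·d_A = (-37.3644,21.5008)
T_B = V + ((C−V)·d_B)·d_B = V + 9.9370·d_B = (-20.7034,22.5982)
sweep = 180° − θ = 65.6876°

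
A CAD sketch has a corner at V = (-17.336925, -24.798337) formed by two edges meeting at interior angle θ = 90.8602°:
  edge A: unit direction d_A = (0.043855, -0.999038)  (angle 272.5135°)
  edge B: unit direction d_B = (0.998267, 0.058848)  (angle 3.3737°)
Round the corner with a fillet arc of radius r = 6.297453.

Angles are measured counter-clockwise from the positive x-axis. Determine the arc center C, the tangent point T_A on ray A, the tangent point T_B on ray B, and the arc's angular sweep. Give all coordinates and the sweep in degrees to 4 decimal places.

center=(-10.7735,-30.7198) T_A=(-17.0649,-30.9960) T_B=(-11.1441,-24.4333) sweep=89.1398

bisector direction at 317.9436° = (0.742486,-0.669862)
center distance |VC| = r/sin(θ/2) = 6.297453/sin(45.4301°) = 8.839835
C = V + |VC|·bis = (-10.7735,-30.7198)
T_A = V + ((C−V)·d_A)·d_A = V + 6.2036·d_A = (-17.0649,-30.9960)
T_B = V + ((C−V)·d_B)·d_B = V + 6.2036·d_B = (-11.1441,-24.4333)
sweep = 180° − θ = 89.1398°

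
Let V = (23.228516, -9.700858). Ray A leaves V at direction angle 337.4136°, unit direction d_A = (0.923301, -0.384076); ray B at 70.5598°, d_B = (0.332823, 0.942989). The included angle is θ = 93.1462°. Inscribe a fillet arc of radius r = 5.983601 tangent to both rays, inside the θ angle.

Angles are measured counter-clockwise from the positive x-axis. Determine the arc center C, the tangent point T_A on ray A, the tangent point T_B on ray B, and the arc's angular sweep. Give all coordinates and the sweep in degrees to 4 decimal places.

center=(30.7560,-6.3515) T_A=(28.4578,-11.8762) T_B=(25.1135,-4.3600) sweep=86.8538

bisector direction at 23.9867° = (0.913640,0.406525)
center distance |VC| = r/sin(θ/2) = 5.983601/sin(46.5731°) = 8.239015
C = V + |VC|·bis = (30.7560,-6.3515)
T_A = V + ((C−V)·d_A)·d_A = V + 5.6637·d_A = (28.4578,-11.8762)
T_B = V + ((C−V)·d_B)·d_B = V + 5.6637·d_B = (25.1135,-4.3600)
sweep = 180° − θ = 86.8538°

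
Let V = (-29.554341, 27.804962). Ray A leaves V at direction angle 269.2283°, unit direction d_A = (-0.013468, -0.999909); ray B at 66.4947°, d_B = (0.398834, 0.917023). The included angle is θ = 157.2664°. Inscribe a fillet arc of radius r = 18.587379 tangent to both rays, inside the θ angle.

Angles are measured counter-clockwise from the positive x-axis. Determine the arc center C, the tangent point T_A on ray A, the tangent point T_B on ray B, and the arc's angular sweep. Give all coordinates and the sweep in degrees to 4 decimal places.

bisector direction at 347.8615° = (0.977642,-0.210276)
center distance |VC| = r/sin(θ/2) = 18.587379/sin(78.6332°) = 18.959254
C = V + |VC|·bis = (-11.0190,23.8183)
T_A = V + ((C−V)·d_A)·d_A = V + 3.7367·d_A = (-29.6047,24.0686)
T_B = V + ((C−V)·d_B)·d_B = V + 3.7367·d_B = (-28.0640,31.2316)
sweep = 180° − θ = 22.7336°

center=(-11.0190,23.8183) T_A=(-29.6047,24.0686) T_B=(-28.0640,31.2316) sweep=22.7336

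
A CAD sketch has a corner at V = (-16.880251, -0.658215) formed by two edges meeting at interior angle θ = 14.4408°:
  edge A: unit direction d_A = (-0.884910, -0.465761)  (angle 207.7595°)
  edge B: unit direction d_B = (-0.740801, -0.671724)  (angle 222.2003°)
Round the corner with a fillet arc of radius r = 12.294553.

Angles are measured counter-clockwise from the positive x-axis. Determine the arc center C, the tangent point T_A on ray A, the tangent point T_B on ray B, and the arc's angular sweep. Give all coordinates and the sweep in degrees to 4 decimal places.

bisector direction at 214.9799° = (-0.819353,-0.573289)
center distance |VC| = r/sin(θ/2) = 12.294553/sin(7.2204°) = 97.819228
C = V + |VC|·bis = (-97.0287,-56.7369)
T_A = V + ((C−V)·d_A)·d_A = V + 97.0435·d_A = (-102.7551,-45.8573)
T_B = V + ((C−V)·d_B)·d_B = V + 97.0435·d_B = (-88.7702,-65.8447)
sweep = 180° − θ = 165.5592°

center=(-97.0287,-56.7369) T_A=(-102.7551,-45.8573) T_B=(-88.7702,-65.8447) sweep=165.5592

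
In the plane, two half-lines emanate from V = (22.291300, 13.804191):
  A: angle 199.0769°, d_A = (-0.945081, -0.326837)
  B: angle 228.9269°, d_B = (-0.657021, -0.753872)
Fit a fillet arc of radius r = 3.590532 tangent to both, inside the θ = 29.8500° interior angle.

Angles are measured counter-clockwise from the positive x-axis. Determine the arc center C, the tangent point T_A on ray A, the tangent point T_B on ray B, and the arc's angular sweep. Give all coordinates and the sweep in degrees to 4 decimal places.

center=(10.7341,6.0082) T_A=(9.5605,9.4015) T_B=(13.4409,3.6491) sweep=150.1500

bisector direction at 214.0019° = (-0.829019,-0.559220)
center distance |VC| = r/sin(θ/2) = 3.590532/sin(14.9250°) = 13.940867
C = V + |VC|·bis = (10.7341,6.0082)
T_A = V + ((C−V)·d_A)·d_A = V + 13.4706·d_A = (9.5605,9.4015)
T_B = V + ((C−V)·d_B)·d_B = V + 13.4706·d_B = (13.4409,3.6491)
sweep = 180° − θ = 150.1500°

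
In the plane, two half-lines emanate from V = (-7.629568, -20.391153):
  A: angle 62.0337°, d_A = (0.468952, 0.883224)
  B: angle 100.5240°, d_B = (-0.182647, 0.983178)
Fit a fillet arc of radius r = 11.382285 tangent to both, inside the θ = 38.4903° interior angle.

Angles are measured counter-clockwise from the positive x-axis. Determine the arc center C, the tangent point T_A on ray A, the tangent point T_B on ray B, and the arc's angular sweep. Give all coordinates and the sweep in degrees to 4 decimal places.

center=(-2.3936,13.7421) T_A=(7.6596,8.4043) T_B=(-13.5844,11.6631) sweep=141.5097

bisector direction at 81.2789° = (0.151626,0.988438)
center distance |VC| = r/sin(θ/2) = 11.382285/sin(19.2451°) = 34.532508
C = V + |VC|·bis = (-2.3936,13.7421)
T_A = V + ((C−V)·d_A)·d_A = V + 32.6027·d_A = (7.6596,8.4043)
T_B = V + ((C−V)·d_B)·d_B = V + 32.6027·d_B = (-13.5844,11.6631)
sweep = 180° − θ = 141.5097°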